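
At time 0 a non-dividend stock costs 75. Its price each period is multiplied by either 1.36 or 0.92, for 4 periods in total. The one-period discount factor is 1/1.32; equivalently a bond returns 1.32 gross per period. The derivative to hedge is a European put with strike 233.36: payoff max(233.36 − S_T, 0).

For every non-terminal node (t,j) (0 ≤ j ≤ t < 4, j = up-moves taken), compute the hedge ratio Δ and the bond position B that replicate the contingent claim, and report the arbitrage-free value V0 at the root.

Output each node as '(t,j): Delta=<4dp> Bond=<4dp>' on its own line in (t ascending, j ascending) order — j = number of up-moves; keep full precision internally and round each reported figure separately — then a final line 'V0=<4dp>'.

(0,0): Delta=-0.7702 Bond=64.8522
(1,0): Delta=-1.0000 Bond=101.4623
(1,1): Delta=-0.7546 Bond=84.0191
(2,0): Delta=-1.0000 Bond=133.9302
(2,1): Delta=-1.0000 Bond=133.9302
(2,2): Delta=-0.7380 Bond=108.6028
(3,0): Delta=-1.0000 Bond=176.7879
(3,1): Delta=-1.0000 Bond=176.7879
(3,2): Delta=-1.0000 Bond=176.7879
(3,3): Delta=-0.7203 Bond=140.0124
V0=7.0885

No-arbitrage ⇒ martingale measure with p* = (R−d)/(u−d) = 0.9091.
At expiry t=4: V(4,0)=179.6305, V(4,1)=153.9338, V(4,2)=115.9474, V(4,3)=59.7935, V(4,4)=0.0000
  t=3,j=0: stock 58.4016 → up 79.4262 (V=153.9338), down 53.7295 (V=179.6305). Price 118.3863; hedge Δ=-1.0000, bond B=176.7879.
  t=3,j=1: stock 86.3328 → up 117.4126 (V=115.9474), down 79.4262 (V=153.9338). Price 90.4551; hedge Δ=-1.0000, bond B=176.7879.
  t=3,j=2: stock 127.6224 → up 173.5665 (V=59.7935), down 117.4126 (V=115.9474). Price 49.1655; hedge Δ=-1.0000, bond B=176.7879.
  t=3,j=3: stock 188.6592 → up 256.5765 (V=0.0000), down 173.5665 (V=59.7935). Price 4.1180; hedge Δ=-0.7203, bond B=140.0124.
  t=2,j=0: stock 63.4800 → up 86.3328 (V=90.4551), down 58.4016 (V=118.3863). Price 70.4502; hedge Δ=-1.0000, bond B=133.9302.
  t=2,j=1: stock 93.8400 → up 127.6224 (V=49.1655), down 86.3328 (V=90.4551). Price 40.0902; hedge Δ=-1.0000, bond B=133.9302.
  t=2,j=2: stock 138.7200 → up 188.6592 (V=4.1180), down 127.6224 (V=49.1655). Price 6.2221; hedge Δ=-0.7380, bond B=108.6028.
  t=1,j=0: stock 69.0000 → up 93.8400 (V=40.0902), down 63.4800 (V=70.4502). Price 32.4623; hedge Δ=-1.0000, bond B=101.4623.
  t=1,j=1: stock 102.0000 → up 138.7200 (V=6.2221), down 93.8400 (V=40.0902). Price 7.0463; hedge Δ=-0.7546, bond B=84.0191.
  t=0,j=0: stock 75.0000 → up 102.0000 (V=7.0463), down 69.0000 (V=32.4623). Price 7.0885; hedge Δ=-0.7702, bond B=64.8522.
Self-financing check: at every node Δ·S+B equals the discounted successor values.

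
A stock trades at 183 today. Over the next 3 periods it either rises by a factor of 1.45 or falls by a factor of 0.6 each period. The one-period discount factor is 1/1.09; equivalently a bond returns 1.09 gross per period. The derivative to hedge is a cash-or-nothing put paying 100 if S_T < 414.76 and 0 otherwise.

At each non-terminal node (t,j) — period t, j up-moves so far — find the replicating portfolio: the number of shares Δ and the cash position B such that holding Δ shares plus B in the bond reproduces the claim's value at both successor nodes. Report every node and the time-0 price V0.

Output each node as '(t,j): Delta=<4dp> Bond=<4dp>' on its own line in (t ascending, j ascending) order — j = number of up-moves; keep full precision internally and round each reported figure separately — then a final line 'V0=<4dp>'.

Under the risk-neutral measure, an up-move has probability p* = (R−d)/(u−d) = 0.5765 and values discount at R = 1.09.
Terminal payoffs: V(3,0)=100.0000, V(3,1)=100.0000, V(3,2)=100.0000, V(3,3)=0.0000
Node (2,0) S=65.8800: V=(p*·100.0000+(1−p*)·100.0000)/1.09=91.7431; Δ=(100.0000−100.0000)/(95.5260−39.5280)=0.0000; B=V−Δ·S=91.7431
Node (2,1) S=159.2100: V=(p*·100.0000+(1−p*)·100.0000)/1.09=91.7431; Δ=(100.0000−100.0000)/(230.8545−95.5260)=0.0000; B=V−Δ·S=91.7431
Node (2,2) S=384.7575: V=(p*·0.0000+(1−p*)·100.0000)/1.09=38.8559; Δ=(0.0000−100.0000)/(557.8984−230.8545)=-0.3058; B=V−Δ·S=156.5030
Node (1,0) S=109.8000: V=(p*·91.7431+(1−p*)·91.7431)/1.09=84.1680; Δ=(91.7431−91.7431)/(159.2100−65.8800)=0.0000; B=V−Δ·S=84.1680
Node (1,1) S=265.3500: V=(p*·38.8559+(1−p*)·91.7431)/1.09=56.1974; Δ=(38.8559−91.7431)/(384.7575−159.2100)=-0.2345; B=V−Δ·S=118.4177
Node (0,0) S=183.0000: V=(p*·56.1974+(1−p*)·84.1680)/1.09=62.4255; Δ=(56.1974−84.1680)/(265.3500−109.8000)=-0.1798; B=V−Δ·S=95.3320
Check: Δ(0,0)·S0 + B(0,0) = 62.4255 = V0.

(0,0): Delta=-0.1798 Bond=95.3320
(1,0): Delta=0.0000 Bond=84.1680
(1,1): Delta=-0.2345 Bond=118.4177
(2,0): Delta=0.0000 Bond=91.7431
(2,1): Delta=0.0000 Bond=91.7431
(2,2): Delta=-0.3058 Bond=156.5030
V0=62.4255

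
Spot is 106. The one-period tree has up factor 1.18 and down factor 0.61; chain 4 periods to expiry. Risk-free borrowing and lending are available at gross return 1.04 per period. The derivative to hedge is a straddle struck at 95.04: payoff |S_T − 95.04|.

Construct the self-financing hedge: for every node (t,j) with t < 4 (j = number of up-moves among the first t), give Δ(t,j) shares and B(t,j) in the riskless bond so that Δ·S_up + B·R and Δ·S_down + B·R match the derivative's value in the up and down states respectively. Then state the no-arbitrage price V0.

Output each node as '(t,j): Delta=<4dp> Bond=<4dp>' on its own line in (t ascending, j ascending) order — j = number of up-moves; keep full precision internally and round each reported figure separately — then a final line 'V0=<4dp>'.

(0,0): Delta=0.3924 Bond=2.8927
(1,0): Delta=-0.6803 Bond=72.3639
(1,1): Delta=0.5729 Bond=-19.5725
(2,0): Delta=-1.0000 Bond=87.8698
(2,1): Delta=-0.6264 Bond=71.1524
(2,2): Delta=0.7747 Bond=-50.1486
(3,0): Delta=-1.0000 Bond=91.3846
(3,1): Delta=-1.0000 Bond=91.3846
(3,2): Delta=-0.5636 Bond=68.3379
(3,3): Delta=1.0000 Bond=-91.3846
V0=44.4827

No-arbitrage ⇒ martingale measure with p* = (R−d)/(u−d) = 0.7544.
At expiry t=4: V(4,0)=80.3634, V(4,1)=66.6492, V(4,2)=40.1201, V(4,3)=11.1984, V(4,4)=110.4704
  t=3,j=0: stock 24.0600 → up 28.3908 (V=66.6492), down 14.6766 (V=80.3634). Price 67.3246; hedge Δ=-1.0000, bond B=91.3846.
  t=3,j=1: stock 46.5423 → up 54.9199 (V=40.1201), down 28.3908 (V=66.6492). Price 44.8423; hedge Δ=-1.0000, bond B=91.3846.
  t=3,j=2: stock 90.0326 → up 106.2384 (V=11.1984), down 54.9199 (V=40.1201). Price 17.5981; hedge Δ=-0.5636, bond B=68.3379.
  t=3,j=3: stock 174.1614 → up 205.5104 (V=110.4704), down 106.2384 (V=11.1984). Price 82.7768; hedge Δ=1.0000, bond B=-91.3846.
  t=2,j=0: stock 39.4426 → up 46.5423 (V=44.8423), down 24.0600 (V=67.3246). Price 48.4272; hedge Δ=-1.0000, bond B=87.8698.
  t=2,j=1: stock 76.2988 → up 90.0326 (V=17.5981), down 46.5423 (V=44.8423). Price 23.3554; hedge Δ=-0.6264, bond B=71.1524.
  t=2,j=2: stock 147.5944 → up 174.1614 (V=82.7768), down 90.0326 (V=17.5981). Price 64.2000; hedge Δ=0.7747, bond B=-50.1486.
  t=1,j=0: stock 64.6600 → up 76.2988 (V=23.3554), down 39.4426 (V=48.4272). Price 28.3783; hedge Δ=-0.6803, bond B=72.3639.
  t=1,j=1: stock 125.0800 → up 147.5944 (V=64.2000), down 76.2988 (V=23.3554). Price 52.0846; hedge Δ=0.5729, bond B=-19.5725.
  t=0,j=0: stock 106.0000 → up 125.0800 (V=52.0846), down 64.6600 (V=28.3783). Price 44.4827; hedge Δ=0.3924, bond B=2.8927.
Self-financing check: at every node Δ·S+B equals the discounted successor values.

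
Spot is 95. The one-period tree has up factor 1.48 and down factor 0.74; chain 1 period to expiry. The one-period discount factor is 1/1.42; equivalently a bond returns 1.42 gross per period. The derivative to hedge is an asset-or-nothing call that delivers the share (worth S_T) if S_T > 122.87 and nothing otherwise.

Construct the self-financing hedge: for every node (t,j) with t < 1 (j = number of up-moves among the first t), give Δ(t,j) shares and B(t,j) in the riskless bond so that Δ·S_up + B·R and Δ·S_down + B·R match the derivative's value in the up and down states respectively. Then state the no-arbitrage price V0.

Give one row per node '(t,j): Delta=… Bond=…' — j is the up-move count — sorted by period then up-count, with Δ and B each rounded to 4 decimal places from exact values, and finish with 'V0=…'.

Risk-neutral probability p* = (R−d)/(u−d) = (1.42−0.74)/(1.48−0.74) = 0.9189.
Terminal values V(1,·): V(1,0)=0.0000, V(1,1)=140.6000
(0,0): S=95.0000. Δ = (V_up−V_dn)/(S_up−S_dn) = (140.6000−0.0000)/(140.6000−70.3000) = 2.0000. V = [p*·140.6000 + (1−p*)·0.0000]/1.42 = 90.9859. B = V − Δ·S = -99.0141.
Check: Δ(0,0)·S0 + B(0,0) = 90.9859 = V0.

(0,0): Delta=2.0000 Bond=-99.0141
V0=90.9859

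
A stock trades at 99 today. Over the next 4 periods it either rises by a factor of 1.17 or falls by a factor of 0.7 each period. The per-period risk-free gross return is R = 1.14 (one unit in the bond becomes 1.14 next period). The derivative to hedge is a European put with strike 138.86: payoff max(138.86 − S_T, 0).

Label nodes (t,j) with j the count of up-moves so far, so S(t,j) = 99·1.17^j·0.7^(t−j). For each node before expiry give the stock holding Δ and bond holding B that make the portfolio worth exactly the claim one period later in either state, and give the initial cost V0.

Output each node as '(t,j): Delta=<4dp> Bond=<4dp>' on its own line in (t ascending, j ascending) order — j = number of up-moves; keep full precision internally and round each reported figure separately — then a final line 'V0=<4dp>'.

Risk-neutral probability p* = (R−d)/(u−d) = (1.14−0.7)/(1.17−0.7) = 0.9362.
Terminal payoffs: V(4,0)=115.0901, V(4,1)=99.1303, V(4,2)=72.4547, V(4,3)=27.8682, V(4,4)=0.0000
Node (3,0) S=33.9570: V=(p*·99.1303+(1−p*)·115.0901)/1.14=87.8500; Δ=(99.1303−115.0901)/(39.7297−23.7699)=-1.0000; B=V−Δ·S=121.8070
Node (3,1) S=56.7567: V=(p*·72.4547+(1−p*)·99.1303)/1.14=65.0503; Δ=(72.4547−99.1303)/(66.4053−39.7297)=-1.0000; B=V−Δ·S=121.8070
Node (3,2) S=94.8648: V=(p*·27.8682+(1−p*)·72.4547)/1.14=26.9422; Δ=(27.8682−72.4547)/(110.9918−66.4053)=-1.0000; B=V−Δ·S=121.8070
Node (3,3) S=158.5597: V=(p*·0.0000+(1−p*)·27.8682)/1.14=1.5604; Δ=(0.0000−27.8682)/(185.5148−110.9918)=-0.3740; B=V−Δ·S=60.8545
Node (2,0) S=48.5100: V=(p*·65.0503+(1−p*)·87.8500)/1.14=58.3383; Δ=(65.0503−87.8500)/(56.7567−33.9570)=-1.0000; B=V−Δ·S=106.8483
Node (2,1) S=81.0810: V=(p*·26.9422+(1−p*)·65.0503)/1.14=25.7673; Δ=(26.9422−65.0503)/(94.8648−56.7567)=-1.0000; B=V−Δ·S=106.8483
Node (2,2) S=135.5211: V=(p*·1.5604+(1−p*)·26.9422)/1.14=2.7899; Δ=(1.5604−26.9422)/(158.5597−94.8648)=-0.3985; B=V−Δ·S=56.7939
Node (1,0) S=69.3000: V=(p*·25.7673+(1−p*)·58.3383)/1.14=24.4265; Δ=(25.7673−58.3383)/(81.0810−48.5100)=-1.0000; B=V−Δ·S=93.7265
Node (1,1) S=115.8300: V=(p*·2.7899+(1−p*)·25.7673)/1.14=3.7338; Δ=(2.7899−25.7673)/(135.5211−81.0810)=-0.4221; B=V−Δ·S=52.6218
Node (0,0) S=99.0000: V=(p*·3.7338+(1−p*)·24.4265)/1.14=4.4339; Δ=(3.7338−24.4265)/(115.8300−69.3000)=-0.4447; B=V−Δ·S=48.4610
The time-0 hedge costs 4.4339, which is the no-arbitrage price.

(0,0): Delta=-0.4447 Bond=48.4610
(1,0): Delta=-1.0000 Bond=93.7265
(1,1): Delta=-0.4221 Bond=52.6218
(2,0): Delta=-1.0000 Bond=106.8483
(2,1): Delta=-1.0000 Bond=106.8483
(2,2): Delta=-0.3985 Bond=56.7939
(3,0): Delta=-1.0000 Bond=121.8070
(3,1): Delta=-1.0000 Bond=121.8070
(3,2): Delta=-1.0000 Bond=121.8070
(3,3): Delta=-0.3740 Bond=60.8545
V0=4.4339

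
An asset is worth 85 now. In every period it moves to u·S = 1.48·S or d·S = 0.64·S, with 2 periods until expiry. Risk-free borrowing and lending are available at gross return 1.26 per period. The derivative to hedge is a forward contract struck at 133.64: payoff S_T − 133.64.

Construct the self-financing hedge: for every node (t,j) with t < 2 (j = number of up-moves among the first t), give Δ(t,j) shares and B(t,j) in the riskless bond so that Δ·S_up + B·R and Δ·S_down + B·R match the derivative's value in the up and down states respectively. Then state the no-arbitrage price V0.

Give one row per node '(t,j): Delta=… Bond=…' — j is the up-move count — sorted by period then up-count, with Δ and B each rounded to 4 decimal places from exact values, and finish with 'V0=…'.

Under the risk-neutral measure, an up-move has probability p* = (R−d)/(u−d) = 0.7381 and values discount at R = 1.26.
At expiry t=2: V(2,0)=-98.8240, V(2,1)=-53.1280, V(2,2)=52.5440
  t=1,j=0: stock 54.4000 → up 80.5120 (V=-53.1280), down 34.8160 (V=-98.8240). Price -51.6635; hedge Δ=1.0000, bond B=-106.0635.
  t=1,j=1: stock 125.8000 → up 186.1840 (V=52.5440), down 80.5120 (V=-53.1280). Price 19.7365; hedge Δ=1.0000, bond B=-106.0635.
  t=0,j=0: stock 85.0000 → up 125.8000 (V=19.7365), down 54.4000 (V=-51.6635). Price 0.8226; hedge Δ=1.0000, bond B=-84.1774.
Check: Δ(0,0)·S0 + B(0,0) = 0.8226 = V0.

(0,0): Delta=1.0000 Bond=-84.1774
(1,0): Delta=1.0000 Bond=-106.0635
(1,1): Delta=1.0000 Bond=-106.0635
V0=0.8226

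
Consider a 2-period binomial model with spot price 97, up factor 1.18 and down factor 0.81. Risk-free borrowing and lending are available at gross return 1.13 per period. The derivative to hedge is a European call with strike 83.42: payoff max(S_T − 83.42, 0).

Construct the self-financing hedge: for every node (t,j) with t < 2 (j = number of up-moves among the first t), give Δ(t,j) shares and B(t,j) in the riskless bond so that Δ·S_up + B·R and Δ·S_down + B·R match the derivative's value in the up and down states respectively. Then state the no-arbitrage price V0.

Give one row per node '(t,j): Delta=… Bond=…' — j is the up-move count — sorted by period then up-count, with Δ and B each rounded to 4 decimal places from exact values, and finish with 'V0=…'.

(0,0): Delta=0.9341 Bond=-58.6546
(1,0): Delta=0.3197 Bond=-18.0029
(1,1): Delta=1.0000 Bond=-73.8230
V0=31.9528

Under the risk-neutral measure, an up-move has probability p* = (R−d)/(u−d) = 0.8649 and values discount at R = 1.13.
At expiry t=2: V(2,0)=0.0000, V(2,1)=9.2926, V(2,2)=51.6428
Node (1,0) S=78.5700: V=(p*·9.2926+(1−p*)·0.0000)/1.13=7.1123; Δ=(9.2926−0.0000)/(92.7126−63.6417)=0.3197; B=V−Δ·S=-18.0029
Node (1,1) S=114.4600: V=(p*·51.6428+(1−p*)·9.2926)/1.13=40.6370; Δ=(51.6428−9.2926)/(135.0628−92.7126)=1.0000; B=V−Δ·S=-73.8230
Node (0,0) S=97.0000: V=(p*·40.6370+(1−p*)·7.1123)/1.13=31.9528; Δ=(40.6370−7.1123)/(114.4600−78.5700)=0.9341; B=V−Δ·S=-58.6546
Check: Δ(0,0)·S0 + B(0,0) = 31.9528 = V0.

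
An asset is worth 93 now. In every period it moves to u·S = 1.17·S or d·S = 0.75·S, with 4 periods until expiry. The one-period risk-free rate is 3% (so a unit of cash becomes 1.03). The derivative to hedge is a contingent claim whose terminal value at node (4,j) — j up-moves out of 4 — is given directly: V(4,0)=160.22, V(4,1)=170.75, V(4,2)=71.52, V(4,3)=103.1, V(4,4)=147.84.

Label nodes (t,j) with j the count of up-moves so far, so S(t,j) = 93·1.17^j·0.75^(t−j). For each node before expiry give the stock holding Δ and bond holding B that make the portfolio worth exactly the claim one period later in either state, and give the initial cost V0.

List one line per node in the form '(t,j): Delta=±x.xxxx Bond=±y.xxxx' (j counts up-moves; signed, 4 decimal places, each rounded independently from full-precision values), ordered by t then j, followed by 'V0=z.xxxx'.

(0,0): Delta=0.1319 Bond=85.4355
(1,0): Delta=-0.9298 Bond=162.0523
(1,1): Delta=0.4722 Bond=50.9717
(2,0): Delta=-2.7681 Bond=263.0814
(2,1): Delta=-0.3406 Bond=118.8301
(2,2): Delta=0.7327 Bond=19.3362
(3,0): Delta=0.6390 Bond=137.2975
(3,1): Delta=-3.8601 Bond=337.8121
(3,2): Delta=0.7875 Bond=14.6865
(3,3): Delta=0.7152 Bond=22.5312
V0=97.7044

Under the risk-neutral measure, an up-move has probability p* = (R−d)/(u−d) = 0.6667 and values discount at R = 1.03.
Terminal values V(4,·): V(4,0)=160.2200, V(4,1)=170.7500, V(4,2)=71.5200, V(4,3)=103.1000, V(4,4)=147.8400
Node (3,0) S=39.2344: V=(p*·170.7500+(1−p*)·160.2200)/1.03=162.3689; Δ=(170.7500−160.2200)/(45.9042−29.4258)=0.6390; B=V−Δ·S=137.2975
Node (3,1) S=61.2056: V=(p*·71.5200+(1−p*)·170.7500)/1.03=101.5502; Δ=(71.5200−170.7500)/(71.6106−45.9042)=-3.8601; B=V−Δ·S=337.8121
Node (3,2) S=95.4808: V=(p*·103.1000+(1−p*)·71.5200)/1.03=89.8770; Δ=(103.1000−71.5200)/(111.7125−71.6106)=0.7875; B=V−Δ·S=14.6865
Node (3,3) S=148.9500: V=(p*·147.8400+(1−p*)·103.1000)/1.03=129.0550; Δ=(147.8400−103.1000)/(174.2715−111.7125)=0.7152; B=V−Δ·S=22.5312
Node (2,0) S=52.3125: V=(p*·101.5502+(1−p*)·162.3689)/1.03=118.2748; Δ=(101.5502−162.3689)/(61.2056−39.2344)=-2.7681; B=V−Δ·S=263.0814
Node (2,1) S=81.6075: V=(p*·89.8770+(1−p*)·101.5502)/1.03=91.0370; Δ=(89.8770−101.5502)/(95.4808−61.2056)=-0.3406; B=V−Δ·S=118.8301
Node (2,2) S=127.3077: V=(p*·129.0550+(1−p*)·89.8770)/1.03=112.6172; Δ=(129.0550−89.8770)/(148.9500−95.4808)=0.7327; B=V−Δ·S=19.3362
Node (1,0) S=69.7500: V=(p*·91.0370+(1−p*)·118.2748)/1.03=97.2002; Δ=(91.0370−118.2748)/(81.6075−52.3125)=-0.9298; B=V−Δ·S=162.0523
Node (1,1) S=108.8100: V=(p*·112.6172+(1−p*)·91.0370)/1.03=102.3532; Δ=(112.6172−91.0370)/(127.3077−81.6075)=0.4722; B=V−Δ·S=50.9717
Node (0,0) S=93.0000: V=(p*·102.3532+(1−p*)·97.2002)/1.03=97.7044; Δ=(102.3532−97.2002)/(108.8100−69.7500)=0.1319; B=V−Δ·S=85.4355
The time-0 hedge costs 97.7044, which is the no-arbitrage price.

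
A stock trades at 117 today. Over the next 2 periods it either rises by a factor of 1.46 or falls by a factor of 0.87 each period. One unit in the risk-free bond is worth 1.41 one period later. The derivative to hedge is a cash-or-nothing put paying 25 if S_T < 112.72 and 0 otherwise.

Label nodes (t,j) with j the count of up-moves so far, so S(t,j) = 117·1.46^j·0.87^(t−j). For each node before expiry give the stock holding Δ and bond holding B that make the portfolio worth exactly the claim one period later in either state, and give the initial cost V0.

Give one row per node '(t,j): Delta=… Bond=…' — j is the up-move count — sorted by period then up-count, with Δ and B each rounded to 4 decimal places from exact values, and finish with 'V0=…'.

Since d<R<u, set p* = (R−d)/(u−d) = 0.9153; price each node as the discounted p*-expectation of its children.
At expiry t=2: V(2,0)=25.0000, V(2,1)=0.0000, V(2,2)=0.0000
Node (1,0) S=101.7900: V=(p*·0.0000+(1−p*)·25.0000)/1.41=1.5026; Δ=(0.0000−25.0000)/(148.6134−88.5573)=-0.4163; B=V−Δ·S=43.8755
Node (1,1) S=170.8200: V=(p*·0.0000+(1−p*)·0.0000)/1.41=0.0000; Δ=(0.0000−0.0000)/(249.3972−148.6134)=0.0000; B=V−Δ·S=0.0000
Node (0,0) S=117.0000: V=(p*·0.0000+(1−p*)·1.5026)/1.41=0.0903; Δ=(0.0000−1.5026)/(170.8200−101.7900)=-0.0218; B=V−Δ·S=2.6371
Each (Δ,B) replicates both successor values, so the strategy is self-financing and V0 is arbitrage-free.

(0,0): Delta=-0.0218 Bond=2.6371
(1,0): Delta=-0.4163 Bond=43.8755
(1,1): Delta=0.0000 Bond=0.0000
V0=0.0903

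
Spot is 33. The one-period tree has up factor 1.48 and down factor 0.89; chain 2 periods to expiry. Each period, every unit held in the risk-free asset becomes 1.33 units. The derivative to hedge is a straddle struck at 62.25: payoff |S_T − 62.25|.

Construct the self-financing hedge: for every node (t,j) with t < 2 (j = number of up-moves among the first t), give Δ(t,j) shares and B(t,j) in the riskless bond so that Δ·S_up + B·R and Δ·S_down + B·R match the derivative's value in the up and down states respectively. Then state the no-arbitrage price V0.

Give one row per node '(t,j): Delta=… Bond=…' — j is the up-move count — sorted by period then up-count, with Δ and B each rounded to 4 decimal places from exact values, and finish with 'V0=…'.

Risk-neutral probability p* = (R−d)/(u−d) = (1.33−0.89)/(1.48−0.89) = 0.7458.
At expiry t=2: V(2,0)=36.1107, V(2,1)=18.7824, V(2,2)=10.0332
Node (1,0) S=29.3700: V=(p*·18.7824+(1−p*)·36.1107)/1.33=17.4345; Δ=(18.7824−36.1107)/(43.4676−26.1393)=-1.0000; B=V−Δ·S=46.8045
Node (1,1) S=48.8400: V=(p*·10.0332+(1−p*)·18.7824)/1.33=9.2162; Δ=(10.0332−18.7824)/(72.2832−43.4676)=-0.3036; B=V−Δ·S=24.0454
Node (0,0) S=33.0000: V=(p*·9.2162+(1−p*)·17.4345)/1.33=8.5005; Δ=(9.2162−17.4345)/(48.8400−29.3700)=-0.4221; B=V−Δ·S=22.4298
Each (Δ,B) replicates both successor values, so the strategy is self-financing and V0 is arbitrage-free.

(0,0): Delta=-0.4221 Bond=22.4298
(1,0): Delta=-1.0000 Bond=46.8045
(1,1): Delta=-0.3036 Bond=24.0454
V0=8.5005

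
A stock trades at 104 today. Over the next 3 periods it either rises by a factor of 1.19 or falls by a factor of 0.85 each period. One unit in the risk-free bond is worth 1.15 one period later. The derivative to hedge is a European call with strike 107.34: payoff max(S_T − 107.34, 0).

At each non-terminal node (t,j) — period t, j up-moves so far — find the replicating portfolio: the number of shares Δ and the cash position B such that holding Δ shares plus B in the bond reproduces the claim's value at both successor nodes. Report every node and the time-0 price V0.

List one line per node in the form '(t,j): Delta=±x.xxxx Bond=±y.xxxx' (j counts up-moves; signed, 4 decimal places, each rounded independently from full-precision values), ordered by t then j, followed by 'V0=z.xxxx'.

(0,0): Delta=0.9129 Bond=-61.0375
(1,0): Delta=0.4555 Bond=-29.7619
(1,1): Delta=0.9564 Bond=-75.5840
(2,0): Delta=0.0000 Bond=0.0000
(2,1): Delta=0.4989 Bond=-38.7897
(2,2): Delta=1.0000 Bond=-93.3391
V0=33.9005

Since d<R<u, set p* = (R−d)/(u−d) = 0.8824; price each node as the discounted p*-expectation of its children.
Terminal payoffs: V(3,0)=0.0000, V(3,1)=0.0000, V(3,2)=17.8432, V(3,3)=67.9165
Node (2,0) S=75.1400: V=(p*·0.0000+(1−p*)·0.0000)/1.15=0.0000; Δ=(0.0000−0.0000)/(89.4166−63.8690)=0.0000; B=V−Δ·S=0.0000
Node (2,1) S=105.1960: V=(p*·17.8432+(1−p*)·0.0000)/1.15=13.6905; Δ=(17.8432−0.0000)/(125.1832−89.4166)=0.4989; B=V−Δ·S=-38.7897
Node (2,2) S=147.2744: V=(p*·67.9165+(1−p*)·17.8432)/1.15=53.9353; Δ=(67.9165−17.8432)/(175.2565−125.1832)=1.0000; B=V−Δ·S=-93.3391
Node (1,0) S=88.4000: V=(p*·13.6905+(1−p*)·0.0000)/1.15=10.5042; Δ=(13.6905−0.0000)/(105.1960−75.1400)=0.4555; B=V−Δ·S=-29.7619
Node (1,1) S=123.7600: V=(p*·53.9353+(1−p*)·13.6905)/1.15=42.7831; Δ=(53.9353−13.6905)/(147.2744−105.1960)=0.9564; B=V−Δ·S=-75.5840
Node (0,0) S=104.0000: V=(p*·42.7831+(1−p*)·10.5042)/1.15=33.9005; Δ=(42.7831−10.5042)/(123.7600−88.4000)=0.9129; B=V−Δ·S=-61.0375
Each (Δ,B) replicates both successor values, so the strategy is self-financing and V0 is arbitrage-free.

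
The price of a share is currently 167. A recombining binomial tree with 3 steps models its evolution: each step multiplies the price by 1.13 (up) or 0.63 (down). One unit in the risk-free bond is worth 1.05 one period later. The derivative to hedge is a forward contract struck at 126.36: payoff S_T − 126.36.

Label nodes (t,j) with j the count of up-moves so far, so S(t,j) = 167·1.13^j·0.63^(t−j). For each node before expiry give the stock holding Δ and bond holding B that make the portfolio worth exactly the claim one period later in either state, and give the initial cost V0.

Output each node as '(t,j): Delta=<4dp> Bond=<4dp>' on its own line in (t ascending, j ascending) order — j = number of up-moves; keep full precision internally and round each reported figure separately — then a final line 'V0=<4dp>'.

(0,0): Delta=1.0000 Bond=-109.1545
(1,0): Delta=1.0000 Bond=-114.6122
(1,1): Delta=1.0000 Bond=-114.6122
(2,0): Delta=1.0000 Bond=-120.3429
(2,1): Delta=1.0000 Bond=-120.3429
(2,2): Delta=1.0000 Bond=-120.3429
V0=57.8455

The replicating-portfolio and risk-neutral prices coincide; use p* = (1.05−0.63)/(1.13−0.63) = 0.8400 for the latter.
At expiry t=3: V(3,0)=-84.6022, V(3,1)=-51.4610, V(3,2)=7.9826, V(3,3)=114.6038
Node (2,0) S=66.2823: V=(p*·-51.4610+(1−p*)·-84.6022)/1.05=-54.0606; Δ=(-51.4610−-84.6022)/(74.8990−41.7578)=1.0000; B=V−Δ·S=-120.3429
Node (2,1) S=118.8873: V=(p*·7.9826+(1−p*)·-51.4610)/1.05=-1.4556; Δ=(7.9826−-51.4610)/(134.3426−74.8990)=1.0000; B=V−Δ·S=-120.3429
Node (2,2) S=213.2423: V=(p*·114.6038+(1−p*)·7.9826)/1.05=92.8994; Δ=(114.6038−7.9826)/(240.9638−134.3426)=1.0000; B=V−Δ·S=-120.3429
Node (1,0) S=105.2100: V=(p*·-1.4556+(1−p*)·-54.0606)/1.05=-9.4022; Δ=(-1.4556−-54.0606)/(118.8873−66.2823)=1.0000; B=V−Δ·S=-114.6122
Node (1,1) S=188.7100: V=(p*·92.8994+(1−p*)·-1.4556)/1.05=74.0978; Δ=(92.8994−-1.4556)/(213.2423−118.8873)=1.0000; B=V−Δ·S=-114.6122
Node (0,0) S=167.0000: V=(p*·74.0978+(1−p*)·-9.4022)/1.05=57.8455; Δ=(74.0978−-9.4022)/(188.7100−105.2100)=1.0000; B=V−Δ·S=-109.1545
Root portfolio cost Δ·167+B reproduces V0=57.8455.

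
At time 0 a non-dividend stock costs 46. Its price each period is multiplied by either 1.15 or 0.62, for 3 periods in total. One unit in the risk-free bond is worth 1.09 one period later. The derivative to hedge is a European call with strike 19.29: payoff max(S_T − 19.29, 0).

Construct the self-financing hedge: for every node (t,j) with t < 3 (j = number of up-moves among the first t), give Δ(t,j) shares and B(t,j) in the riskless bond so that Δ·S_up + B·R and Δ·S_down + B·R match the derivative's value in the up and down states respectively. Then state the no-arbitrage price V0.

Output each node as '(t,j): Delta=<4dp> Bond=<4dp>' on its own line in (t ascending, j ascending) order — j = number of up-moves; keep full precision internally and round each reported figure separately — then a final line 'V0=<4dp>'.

(0,0): Delta=0.9963 Bond=-14.7166
(1,0): Delta=0.9428 Bond=-14.5144
(1,1): Delta=1.0000 Bond=-16.2360
(2,0): Delta=0.1115 Bond=-1.1213
(2,1): Delta=1.0000 Bond=-17.6972
(2,2): Delta=1.0000 Bond=-17.6972
V0=31.1139

No-arbitrage ⇒ martingale measure with p* = (R−d)/(u−d) = 0.8868.
Terminal payoffs: V(3,0)=0.0000, V(3,1)=1.0448, V(3,2)=18.4277, V(3,3)=50.6702
  t=2,j=0: stock 17.6824 → up 20.3348 (V=1.0448), down 10.9631 (V=0.0000). Price 0.8500; hedge Δ=0.1115, bond B=-1.1213.
  t=2,j=1: stock 32.7980 → up 37.7177 (V=18.4277), down 20.3348 (V=1.0448). Price 15.1008; hedge Δ=1.0000, bond B=-17.6972.
  t=2,j=2: stock 60.8350 → up 69.9602 (V=50.6702), down 37.7177 (V=18.4277). Price 43.1378; hedge Δ=1.0000, bond B=-17.6972.
  t=1,j=0: stock 28.5200 → up 32.7980 (V=15.1008), down 17.6824 (V=0.8500). Price 12.3738; hedge Δ=0.9428, bond B=-14.5144.
  t=1,j=1: stock 52.9000 → up 60.8350 (V=43.1378), down 32.7980 (V=15.1008). Price 36.6640; hedge Δ=1.0000, bond B=-16.2360.
  t=0,j=0: stock 46.0000 → up 52.9000 (V=36.6640), down 28.5200 (V=12.3738). Price 31.1139; hedge Δ=0.9963, bond B=-14.7166.
Root portfolio cost Δ·46+B reproduces V0=31.1139.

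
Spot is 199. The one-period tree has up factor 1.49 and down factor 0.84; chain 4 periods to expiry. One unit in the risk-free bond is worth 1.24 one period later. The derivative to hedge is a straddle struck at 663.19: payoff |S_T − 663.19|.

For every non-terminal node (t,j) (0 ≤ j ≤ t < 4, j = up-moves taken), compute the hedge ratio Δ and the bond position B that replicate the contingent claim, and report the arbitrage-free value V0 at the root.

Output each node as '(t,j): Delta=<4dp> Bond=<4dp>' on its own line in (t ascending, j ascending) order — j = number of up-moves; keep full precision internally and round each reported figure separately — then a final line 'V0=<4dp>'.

Risk-neutral probability p* = (R−d)/(u−d) = (1.24−0.84)/(1.49−0.84) = 0.6154.
Payoff layer (t=4): V(4,0)=564.1136, V(4,1)=487.4473, V(4,2)=351.4560, V(4,3)=110.2332, V(4,4)=317.6500
(3,0): S=117.9481. Δ = (V_up−V_dn)/(S_up−S_dn) = (487.4473−564.1136)/(175.7427−99.0764) = -1.0000. V = [p*·487.4473 + (1−p*)·564.1136]/1.24 = 416.8825. B = V − Δ·S = 534.8306.
(3,1): S=209.2175. Δ = (V_up−V_dn)/(S_up−S_dn) = (351.4560−487.4473)/(311.7340−175.7427) = -1.0000. V = [p*·351.4560 + (1−p*)·487.4473]/1.24 = 325.6132. B = V − Δ·S = 534.8306.
(3,2): S=371.1119. Δ = (V_up−V_dn)/(S_up−S_dn) = (110.2332−351.4560)/(552.9568−311.7340) = -1.0000. V = [p*·110.2332 + (1−p*)·351.4560]/1.24 = 163.7187. B = V − Δ·S = 534.8306.
(3,3): S=658.2819. Δ = (V_up−V_dn)/(S_up−S_dn) = (317.6500−110.2332)/(980.8400−552.9568) = 0.4848. V = [p*·317.6500 + (1−p*)·110.2332]/1.24 = 191.8341. B = V − Δ·S = -127.2685.
(2,0): S=140.4144. Δ = (V_up−V_dn)/(S_up−S_dn) = (325.6132−416.8825)/(209.2175−117.9481) = -1.0000. V = [p*·325.6132 + (1−p*)·416.8825]/1.24 = 290.9006. B = V − Δ·S = 431.3150.
(2,1): S=249.0684. Δ = (V_up−V_dn)/(S_up−S_dn) = (163.7187−325.6132)/(371.1119−209.2175) = -1.0000. V = [p*·163.7187 + (1−p*)·325.6132]/1.24 = 182.2466. B = V − Δ·S = 431.3150.
(2,2): S=441.7999. Δ = (V_up−V_dn)/(S_up−S_dn) = (191.8341−163.7187)/(658.2819−371.1119) = 0.0979. V = [p*·191.8341 + (1−p*)·163.7187]/1.24 = 145.9843. B = V − Δ·S = 102.7298.
(1,0): S=167.1600. Δ = (V_up−V_dn)/(S_up−S_dn) = (182.2466−290.9006)/(249.0684−140.4144) = -1.0000. V = [p*·182.2466 + (1−p*)·290.9006]/1.24 = 180.6747. B = V − Δ·S = 347.8347.
(1,1): S=296.5100. Δ = (V_up−V_dn)/(S_up−S_dn) = (145.9843−182.2466)/(441.7999−249.0684) = -0.1881. V = [p*·145.9843 + (1−p*)·182.2466]/1.24 = 128.9769. B = V − Δ·S = 184.7651.
(0,0): S=199.0000. Δ = (V_up−V_dn)/(S_up−S_dn) = (128.9769−180.6747)/(296.5100−167.1600) = -0.3997. V = [p*·128.9769 + (1−p*)·180.6747]/1.24 = 120.0489. B = V − Δ·S = 199.5840.
Each (Δ,B) replicates both successor values, so the strategy is self-financing and V0 is arbitrage-free.

(0,0): Delta=-0.3997 Bond=199.5840
(1,0): Delta=-1.0000 Bond=347.8347
(1,1): Delta=-0.1881 Bond=184.7651
(2,0): Delta=-1.0000 Bond=431.3150
(2,1): Delta=-1.0000 Bond=431.3150
(2,2): Delta=0.0979 Bond=102.7298
(3,0): Delta=-1.0000 Bond=534.8306
(3,1): Delta=-1.0000 Bond=534.8306
(3,2): Delta=-1.0000 Bond=534.8306
(3,3): Delta=0.4848 Bond=-127.2685
V0=120.0489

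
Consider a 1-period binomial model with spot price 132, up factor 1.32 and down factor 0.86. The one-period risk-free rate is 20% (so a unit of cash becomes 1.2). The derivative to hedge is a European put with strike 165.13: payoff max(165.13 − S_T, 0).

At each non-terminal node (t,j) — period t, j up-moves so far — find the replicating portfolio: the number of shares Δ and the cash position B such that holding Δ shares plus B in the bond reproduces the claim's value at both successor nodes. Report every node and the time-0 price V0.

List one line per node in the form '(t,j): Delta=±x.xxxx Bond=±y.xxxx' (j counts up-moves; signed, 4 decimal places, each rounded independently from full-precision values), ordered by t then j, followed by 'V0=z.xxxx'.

Under the risk-neutral measure, an up-move has probability p* = (R−d)/(u−d) = 0.7391 and values discount at R = 1.2.
At expiry t=1: V(1,0)=51.6100, V(1,1)=0.0000
  t=0,j=0: stock 132.0000 → up 174.2400 (V=0.0000), down 113.5200 (V=51.6100). Price 11.2196; hedge Δ=-0.8500, bond B=123.4152.
The time-0 hedge costs 11.2196, which is the no-arbitrage price.

(0,0): Delta=-0.8500 Bond=123.4152
V0=11.2196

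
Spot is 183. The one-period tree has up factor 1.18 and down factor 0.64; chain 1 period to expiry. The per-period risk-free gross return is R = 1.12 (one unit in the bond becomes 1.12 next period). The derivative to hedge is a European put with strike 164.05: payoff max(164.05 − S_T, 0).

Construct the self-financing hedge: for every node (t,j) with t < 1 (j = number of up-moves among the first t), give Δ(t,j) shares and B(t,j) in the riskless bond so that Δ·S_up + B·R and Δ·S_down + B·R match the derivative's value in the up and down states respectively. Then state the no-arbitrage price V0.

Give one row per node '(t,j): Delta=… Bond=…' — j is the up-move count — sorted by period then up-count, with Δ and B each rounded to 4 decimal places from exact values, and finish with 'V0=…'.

(0,0): Delta=-0.4749 Bond=91.5632
V0=4.6558

Since d<R<u, set p* = (R−d)/(u−d) = 0.8889; price each node as the discounted p*-expectation of its children.
Terminal values V(1,·): V(1,0)=46.9300, V(1,1)=0.0000
  t=0,j=0: stock 183.0000 → up 215.9400 (V=0.0000), down 117.1200 (V=46.9300). Price 4.6558; hedge Δ=-0.4749, bond B=91.5632.
Self-financing check: at every node Δ·S+B equals the discounted successor values.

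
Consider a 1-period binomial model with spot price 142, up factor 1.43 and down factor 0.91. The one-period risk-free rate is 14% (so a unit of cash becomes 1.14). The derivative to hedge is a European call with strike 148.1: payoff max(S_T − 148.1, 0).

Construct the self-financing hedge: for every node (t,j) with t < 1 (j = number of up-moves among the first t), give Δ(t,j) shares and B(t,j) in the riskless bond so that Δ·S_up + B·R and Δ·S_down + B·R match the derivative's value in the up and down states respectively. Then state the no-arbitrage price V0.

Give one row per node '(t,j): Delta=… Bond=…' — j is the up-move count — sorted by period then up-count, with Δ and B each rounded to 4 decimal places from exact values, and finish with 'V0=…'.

(0,0): Delta=0.7443 Bond=-84.3684
V0=21.3239

Since d<R<u, set p* = (R−d)/(u−d) = 0.4423; price each node as the discounted p*-expectation of its children.
Terminal values V(1,·): V(1,0)=0.0000, V(1,1)=54.9600
Node (0,0) S=142.0000: V=(p*·54.9600+(1−p*)·0.0000)/1.14=21.3239; Δ=(54.9600−0.0000)/(203.0600−129.2200)=0.7443; B=V−Δ·S=-84.3684
Check: Δ(0,0)·S0 + B(0,0) = 21.3239 = V0.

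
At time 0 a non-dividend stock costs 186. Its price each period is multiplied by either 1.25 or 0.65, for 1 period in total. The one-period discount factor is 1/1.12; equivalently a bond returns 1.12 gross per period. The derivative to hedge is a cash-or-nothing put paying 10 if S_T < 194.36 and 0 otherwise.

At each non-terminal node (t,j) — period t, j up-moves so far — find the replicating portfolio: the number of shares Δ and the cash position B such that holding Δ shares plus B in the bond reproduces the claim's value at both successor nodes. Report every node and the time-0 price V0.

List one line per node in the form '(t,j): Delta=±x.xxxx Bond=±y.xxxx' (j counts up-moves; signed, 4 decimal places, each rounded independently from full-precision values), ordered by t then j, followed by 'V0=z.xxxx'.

(0,0): Delta=-0.0896 Bond=18.6012
V0=1.9345

Risk-neutral probability p* = (R−d)/(u−d) = (1.12−0.65)/(1.25−0.65) = 0.7833.
Terminal values V(1,·): V(1,0)=10.0000, V(1,1)=0.0000
Node (0,0) S=186.0000: V=(p*·0.0000+(1−p*)·10.0000)/1.12=1.9345; Δ=(0.0000−10.0000)/(232.5000−120.9000)=-0.0896; B=V−Δ·S=18.6012
Root portfolio cost Δ·186+B reproduces V0=1.9345.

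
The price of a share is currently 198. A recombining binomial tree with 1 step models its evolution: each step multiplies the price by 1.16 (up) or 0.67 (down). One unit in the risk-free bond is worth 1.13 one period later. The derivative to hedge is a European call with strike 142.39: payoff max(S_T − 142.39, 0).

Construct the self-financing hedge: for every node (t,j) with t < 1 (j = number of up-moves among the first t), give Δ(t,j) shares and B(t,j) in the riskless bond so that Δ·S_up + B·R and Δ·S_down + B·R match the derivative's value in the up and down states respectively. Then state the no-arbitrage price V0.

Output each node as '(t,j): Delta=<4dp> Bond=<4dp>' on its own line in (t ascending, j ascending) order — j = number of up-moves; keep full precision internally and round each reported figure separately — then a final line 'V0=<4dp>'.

Risk-neutral probability p* = (R−d)/(u−d) = (1.13−0.67)/(1.16−0.67) = 0.9388.
Terminal values V(1,·): V(1,0)=0.0000, V(1,1)=87.2900
(0,0): S=198.0000. Δ = (V_up−V_dn)/(S_up−S_dn) = (87.2900−0.0000)/(229.6800−132.6600) = 0.8997. V = [p*·87.2900 + (1−p*)·0.0000]/1.13 = 72.5183. B = V − Δ·S = -105.6245.
Self-financing check: at every node Δ·S+B equals the discounted successor values.

(0,0): Delta=0.8997 Bond=-105.6245
V0=72.5183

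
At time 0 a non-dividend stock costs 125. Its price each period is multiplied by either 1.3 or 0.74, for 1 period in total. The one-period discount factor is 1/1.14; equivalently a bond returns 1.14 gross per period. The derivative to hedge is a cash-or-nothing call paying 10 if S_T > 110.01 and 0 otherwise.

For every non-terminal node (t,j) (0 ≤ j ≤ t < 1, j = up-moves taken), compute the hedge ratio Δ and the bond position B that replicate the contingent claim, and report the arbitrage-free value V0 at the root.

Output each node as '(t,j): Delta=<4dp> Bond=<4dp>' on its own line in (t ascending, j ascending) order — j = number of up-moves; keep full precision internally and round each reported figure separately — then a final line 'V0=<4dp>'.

No-arbitrage ⇒ martingale measure with p* = (R−d)/(u−d) = 0.7143.
Terminal payoffs: V(1,0)=0.0000, V(1,1)=10.0000
Node (0,0) S=125.0000: V=(p*·10.0000+(1−p*)·0.0000)/1.14=6.2657; Δ=(10.0000−0.0000)/(162.5000−92.5000)=0.1429; B=V−Δ·S=-11.5915
Self-financing check: at every node Δ·S+B equals the discounted successor values.

(0,0): Delta=0.1429 Bond=-11.5915
V0=6.2657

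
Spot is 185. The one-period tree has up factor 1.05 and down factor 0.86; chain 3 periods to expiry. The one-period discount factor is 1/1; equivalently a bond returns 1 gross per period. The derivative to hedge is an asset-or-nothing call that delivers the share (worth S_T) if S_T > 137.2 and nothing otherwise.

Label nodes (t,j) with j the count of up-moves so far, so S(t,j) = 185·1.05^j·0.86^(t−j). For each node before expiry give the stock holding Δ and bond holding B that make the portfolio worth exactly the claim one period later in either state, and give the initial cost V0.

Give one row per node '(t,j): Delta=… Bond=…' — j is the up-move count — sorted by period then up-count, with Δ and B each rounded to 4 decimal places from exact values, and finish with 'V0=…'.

The replicating-portfolio and risk-neutral prices coincide; use p* = (1−0.86)/(1.05−0.86) = 0.7368 for the latter.
At expiry t=3: V(3,0)=0.0000, V(3,1)=143.6673, V(3,2)=175.4077, V(3,3)=214.1606
  t=2,j=0: stock 136.8260 → up 143.6673 (V=143.6673), down 117.6704 (V=0.0000). Price 105.8601; hedge Δ=5.5263, bond B=-650.2836.
  t=2,j=1: stock 167.0550 → up 175.4078 (V=175.4077), down 143.6673 (V=143.6673). Price 167.0550; hedge Δ=1.0000, bond B=0.0000.
  t=2,j=2: stock 203.9625 → up 214.1606 (V=214.1606), down 175.4077 (V=175.4077). Price 203.9625; hedge Δ=1.0000, bond B=0.0000.
  t=1,j=0: stock 159.1000 → up 167.0550 (V=167.0550), down 136.8260 (V=105.8601). Price 150.9511; hedge Δ=2.0244, bond B=-171.1273.
  t=1,j=1: stock 194.2500 → up 203.9625 (V=203.9625), down 167.0550 (V=167.0550). Price 194.2500; hedge Δ=1.0000, bond B=0.0000.
  t=0,j=0: stock 185.0000 → up 194.2500 (V=194.2500), down 159.1000 (V=150.9511). Price 182.8555; hedge Δ=1.2318, bond B=-45.0335.
Each (Δ,B) replicates both successor values, so the strategy is self-financing and V0 is arbitrage-free.

(0,0): Delta=1.2318 Bond=-45.0335
(1,0): Delta=2.0244 Bond=-171.1273
(1,1): Delta=1.0000 Bond=0.0000
(2,0): Delta=5.5263 Bond=-650.2836
(2,1): Delta=1.0000 Bond=0.0000
(2,2): Delta=1.0000 Bond=0.0000
V0=182.8555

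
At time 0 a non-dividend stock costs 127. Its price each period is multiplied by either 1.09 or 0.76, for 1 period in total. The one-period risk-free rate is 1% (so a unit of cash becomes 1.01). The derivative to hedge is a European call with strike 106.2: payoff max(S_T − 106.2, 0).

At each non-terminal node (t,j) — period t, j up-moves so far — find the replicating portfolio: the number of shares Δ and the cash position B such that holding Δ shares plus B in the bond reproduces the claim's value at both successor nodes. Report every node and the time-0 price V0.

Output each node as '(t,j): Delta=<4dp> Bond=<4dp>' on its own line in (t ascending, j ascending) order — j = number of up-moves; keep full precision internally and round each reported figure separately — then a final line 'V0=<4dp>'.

(0,0): Delta=0.7690 Bond=-73.4917
V0=24.1749

Under the risk-neutral measure, an up-move has probability p* = (R−d)/(u−d) = 0.7576 and values discount at R = 1.01.
Terminal values V(1,·): V(1,0)=0.0000, V(1,1)=32.2300
  t=0,j=0: stock 127.0000 → up 138.4300 (V=32.2300), down 96.5200 (V=0.0000). Price 24.1749; hedge Δ=0.7690, bond B=-73.4917.
Check: Δ(0,0)·S0 + B(0,0) = 24.1749 = V0.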